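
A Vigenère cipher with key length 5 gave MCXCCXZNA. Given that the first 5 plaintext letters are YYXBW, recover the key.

OEABG

Subtract each crib letter from the matching ciphertext letter (mod 26):
M(12)−Y(24)=-12≡14 → O
C(2)−Y(24)=-22≡4 → E
X(23)−X(23)=0 → A
C(2)−B(1)=1 → B
C(2)−W(22)=-20≡6 → G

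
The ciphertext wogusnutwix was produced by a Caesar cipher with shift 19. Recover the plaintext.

w(22): 22−19=3 → d
o(14): 14−19=-5≡21 → v
g(6): 6−19=-13≡13 → n
u(20): 20−19=1 → b
s(18): 18−19=-1≡25 → z
n(13): 13−19=-6≡20 → u
u(20): 20−19=1 → b
t(19): 19−19=0 → a
w(22): 22−19=3 → d
i(8): 8−19=-11≡15 → p
x(23): 23−19=4 → e

dvnbzubadpe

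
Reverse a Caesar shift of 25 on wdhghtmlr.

xeihiunms

w(22): 22−25=-3≡23 → x
d(3): 3−25=-22≡4 → e
h(7): 7−25=-18≡8 → i
g(6): 6−25=-19≡7 → h
h(7): 7−25=-18≡8 → i
t(19): 19−25=-6≡20 → u
m(12): 12−25=-13≡13 → n
l(11): 11−25=-14≡12 → m
r(17): 17−25=-8≡18 → s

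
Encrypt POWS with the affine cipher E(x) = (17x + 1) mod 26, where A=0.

WFLV

P(15): 17·15+1=256≡22 → W
O(14): 17·14+1=239≡5 → F
W(22): 17·22+1=375≡11 → L
S(18): 17·18+1=307≡21 → V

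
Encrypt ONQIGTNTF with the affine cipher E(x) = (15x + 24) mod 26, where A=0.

O(14): 15·14+24=234≡0 → A
N(13): 15·13+24=219≡11 → L
Q(16): 15·16+24=264≡4 → E
I(8): 15·8+24=144≡14 → O
G(6): 15·6+24=114≡10 → K
T(19): 15·19+24=309≡23 → X
N(13): 15·13+24=219≡11 → L
T(19): 15·19+24=309≡23 → X
F(5): 15·5+24=99≡21 → V

ALEOKXLXV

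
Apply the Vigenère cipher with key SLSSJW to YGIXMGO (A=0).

QRAPVCG

Repeat the key across the message: SLSSJWS
Y(24)+S(18): 42≡16 → Q
G(6)+L(11): 17 → R
I(8)+S(18): 26≡0 → A
X(23)+S(18): 41≡15 → P
M(12)+J(9): 21 → V
G(6)+W(22): 28≡2 → C
O(14)+S(18): 32≡6 → G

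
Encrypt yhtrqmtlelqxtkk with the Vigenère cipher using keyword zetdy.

xlmuolxehjpbmni

Repeat the key across the message: zetdyzetdyzetdy
y(24)+z(25): 49≡23 → x
h(7)+e(4): 11 → l
t(19)+t(19): 38≡12 → m
r(17)+d(3): 20 → u
q(16)+y(24): 40≡14 → o
m(12)+z(25): 37≡11 → l
t(19)+e(4): 23 → x
l(11)+t(19): 30≡4 → e
e(4)+d(3): 7 → h
l(11)+y(24): 35≡9 → j
q(16)+z(25): 41≡15 → p
x(23)+e(4): 27≡1 → b
t(19)+t(19): 38≡12 → m
k(10)+d(3): 13 → n
k(10)+y(24): 34≡8 → i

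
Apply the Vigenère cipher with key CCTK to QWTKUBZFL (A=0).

SYMUWDSPN

Repeat the key across the message: CCTKCCTKC
Q(16)+C(2): 18 → S
W(22)+C(2): 24 → Y
T(19)+T(19): 38≡12 → M
K(10)+K(10): 20 → U
U(20)+C(2): 22 → W
B(1)+C(2): 3 → D
Z(25)+T(19): 44≡18 → S
F(5)+K(10): 15 → P
L(11)+C(2): 13 → N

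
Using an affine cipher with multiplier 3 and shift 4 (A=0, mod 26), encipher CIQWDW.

C(2): 3·2+4=10 → K
I(8): 3·8+4=28≡2 → C
Q(16): 3·16+4=52≡0 → A
W(22): 3·22+4=70≡18 → S
D(3): 3·3+4=13 → N
W(22): 3·22+4=70≡18 → S

KCASNS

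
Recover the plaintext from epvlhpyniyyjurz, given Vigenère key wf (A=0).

ikzglkcimtceymd

Repeat the key across the ciphertext: wfwfwfwfwfwfwfw
e(4)−w(22): -18≡8 → i
p(15)−f(5): 10 → k
v(21)−w(22): -1≡25 → z
l(11)−f(5): 6 → g
h(7)−w(22): -15≡11 → l
p(15)−f(5): 10 → k
y(24)−w(22): 2 → c
n(13)−f(5): 8 → i
i(8)−w(22): -14≡12 → m
y(24)−f(5): 19 → t
y(24)−w(22): 2 → c
j(9)−f(5): 4 → e
u(20)−w(22): -2≡24 → y
r(17)−f(5): 12 → m
z(25)−w(22): 3 → d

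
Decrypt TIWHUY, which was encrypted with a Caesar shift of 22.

T(19): 19−22=-3≡23 → X
I(8): 8−22=-14≡12 → M
W(22): 22−22=0 → A
H(7): 7−22=-15≡11 → L
U(20): 20−22=-2≡24 → Y
Y(24): 24−22=2 → C

XMALYC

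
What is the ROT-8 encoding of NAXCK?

VIFKS

N(13): 13+8=21 → V
A(0): 0+8=8 → I
X(23): 23+8=31≡5 → F
C(2): 2+8=10 → K
K(10): 10+8=18 → S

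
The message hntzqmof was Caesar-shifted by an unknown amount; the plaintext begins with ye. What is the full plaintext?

yekqhdfw

From the crib: h(7)−y(24)=-17≡9, so the shift is 9.
Subtract 9 from each ciphertext letter:
h(7): 7−9=-2≡24 → y
n(13): 13−9=4 → e
t(19): 19−9=10 → k
z(25): 25−9=16 → q
q(16): 16−9=7 → h
m(12): 12−9=3 → d
o(14): 14−9=5 → f
f(5): 5−9=-4≡22 → w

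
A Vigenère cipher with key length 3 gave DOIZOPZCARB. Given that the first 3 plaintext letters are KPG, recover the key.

Subtract each crib letter from the matching ciphertext letter (mod 26):
D(3)−K(10)=-7≡19 → T
O(14)−P(15)=-1≡25 → Z
I(8)−G(6)=2 → C

TZC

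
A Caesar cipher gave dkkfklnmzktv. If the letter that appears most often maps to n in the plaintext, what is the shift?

The most frequent ciphertext letter is k (appears 4 times).
k is position 10; n is position 13.
Shift = -3≡23.

23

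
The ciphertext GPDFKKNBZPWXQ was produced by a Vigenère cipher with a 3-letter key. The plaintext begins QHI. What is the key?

Subtract each crib letter from the matching ciphertext letter (mod 26):
G(6)−Q(16)=-10≡16 → Q
P(15)−H(7)=8 → I
D(3)−I(8)=-5≡21 → V

QIV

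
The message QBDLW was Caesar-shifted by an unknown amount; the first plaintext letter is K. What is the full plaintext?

From the crib: Q(16)−K(10)=6, so the shift is 6.
Subtract 6 from each ciphertext letter:
Q(16): 16−6=10 → K
B(1): 1−6=-5≡21 → V
D(3): 3−6=-3≡23 → X
L(11): 11−6=5 → F
W(22): 22−6=16 → Q

KVXFQ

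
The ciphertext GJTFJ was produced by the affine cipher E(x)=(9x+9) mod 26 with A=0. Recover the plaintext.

RAEOA

The inverse of 9 mod 26 is 3, since 9·3=27≡1. Apply D(y)=3·(y−9) mod 26:
G(6): 3·(6−9)=-9≡17 → R
J(9): 3·(9−9)=0 → A
T(19): 3·(19−9)=30≡4 → E
F(5): 3·(5−9)=-12≡14 → O
J(9): 3·(9−9)=0 → A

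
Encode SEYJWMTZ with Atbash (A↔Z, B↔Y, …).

S(18) → H(7)
E(4) → V(21)
Y(24) → B(1)
J(9) → Q(16)
W(22) → D(3)
M(12) → N(13)
T(19) → G(6)
Z(25) → A(0)

HVBQDNGA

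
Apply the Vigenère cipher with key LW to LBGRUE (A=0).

WXRNFA

Repeat the key across the message: LWLWLW
L(11)+L(11): 22 → W
B(1)+W(22): 23 → X
G(6)+L(11): 17 → R
R(17)+W(22): 39≡13 → N
U(20)+L(11): 31≡5 → F
E(4)+W(22): 26≡0 → A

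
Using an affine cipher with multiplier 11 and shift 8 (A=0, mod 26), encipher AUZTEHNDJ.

IUXJAHVPD

A(0): 11·0+8=8 → I
U(20): 11·20+8=228≡20 → U
Z(25): 11·25+8=283≡23 → X
T(19): 11·19+8=217≡9 → J
E(4): 11·4+8=52≡0 → A
H(7): 11·7+8=85≡7 → H
N(13): 11·13+8=151≡21 → V
D(3): 11·3+8=41≡15 → P
J(9): 11·9+8=107≡3 → D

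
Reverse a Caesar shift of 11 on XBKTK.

MQZIZ

X(23): 23−11=12 → M
B(1): 1−11=-10≡16 → Q
K(10): 10−11=-1≡25 → Z
T(19): 19−11=8 → I
K(10): 10−11=-1≡25 → Z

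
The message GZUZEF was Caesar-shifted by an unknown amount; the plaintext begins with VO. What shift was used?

From the crib: G(6)−V(21)=-15≡11, so the shift is 11.

11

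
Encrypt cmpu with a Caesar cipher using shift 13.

c(2): 2+13=15 → p
m(12): 12+13=25 → z
p(15): 15+13=28≡2 → c
u(20): 20+13=33≡7 → h

pzch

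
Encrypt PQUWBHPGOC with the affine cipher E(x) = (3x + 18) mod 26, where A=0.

P(15): 3·15+18=63≡11 → L
Q(16): 3·16+18=66≡14 → O
U(20): 3·20+18=78≡0 → A
W(22): 3·22+18=84≡6 → G
B(1): 3·1+18=21 → V
H(7): 3·7+18=39≡13 → N
P(15): 3·15+18=63≡11 → L
G(6): 3·6+18=36≡10 → K
O(14): 3·14+18=60≡8 → I
C(2): 3·2+18=24 → Y

LOAGVNLKIY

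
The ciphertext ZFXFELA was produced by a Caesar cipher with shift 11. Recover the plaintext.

OUMUTAP

Z(25): 25−11=14 → O
F(5): 5−11=-6≡20 → U
X(23): 23−11=12 → M
F(5): 5−11=-6≡20 → U
E(4): 4−11=-7≡19 → T
L(11): 11−11=0 → A
A(0): 0−11=-11≡15 → P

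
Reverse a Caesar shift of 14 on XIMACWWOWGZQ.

JUYMOIIAISLC

X(23): 23−14=9 → J
I(8): 8−14=-6≡20 → U
M(12): 12−14=-2≡24 → Y
A(0): 0−14=-14≡12 → M
C(2): 2−14=-12≡14 → O
W(22): 22−14=8 → I
W(22): 22−14=8 → I
O(14): 14−14=0 → A
W(22): 22−14=8 → I
G(6): 6−14=-8≡18 → S
Z(25): 25−14=11 → L
Q(16): 16−14=2 → C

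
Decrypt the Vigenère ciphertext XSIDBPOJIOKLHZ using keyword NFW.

KNMQWTBEMBFPUU

Repeat the key across the ciphertext: NFWNFWNFWNFWNF
X(23)−N(13): 10 → K
S(18)−F(5): 13 → N
I(8)−W(22): -14≡12 → M
D(3)−N(13): -10≡16 → Q
B(1)−F(5): -4≡22 → W
P(15)−W(22): -7≡19 → T
O(14)−N(13): 1 → B
J(9)−F(5): 4 → E
I(8)−W(22): -14≡12 → M
O(14)−N(13): 1 → B
K(10)−F(5): 5 → F
L(11)−W(22): -11≡15 → P
H(7)−N(13): -6≡20 → U
Z(25)−F(5): 20 → U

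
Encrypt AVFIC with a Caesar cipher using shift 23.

A(0): 0+23=23 → X
V(21): 21+23=44≡18 → S
F(5): 5+23=28≡2 → C
I(8): 8+23=31≡5 → F
C(2): 2+23=25 → Z

XSCFZ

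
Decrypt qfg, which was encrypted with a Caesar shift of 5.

lab

q(16): 16−5=11 → l
f(5): 5−5=0 → a
g(6): 6−5=1 → b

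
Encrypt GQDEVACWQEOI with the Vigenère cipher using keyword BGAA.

Repeat the key across the message: BGAABGAABGAA
G(6)+B(1): 7 → H
Q(16)+G(6): 22 → W
D(3)+A(0): 3 → D
E(4)+A(0): 4 → E
V(21)+B(1): 22 → W
A(0)+G(6): 6 → G
C(2)+A(0): 2 → C
W(22)+A(0): 22 → W
Q(16)+B(1): 17 → R
E(4)+G(6): 10 → K
O(14)+A(0): 14 → O
I(8)+A(0): 8 → I

HWDEWGCWRKOI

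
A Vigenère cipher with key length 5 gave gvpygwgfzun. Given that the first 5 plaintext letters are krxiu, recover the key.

wesqm

Subtract each crib letter from the matching ciphertext letter (mod 26):
g(6)−k(10)=-4≡22 → w
v(21)−r(17)=4 → e
p(15)−x(23)=-8≡18 → s
y(24)−i(8)=16 → q
g(6)−u(20)=-14≡12 → m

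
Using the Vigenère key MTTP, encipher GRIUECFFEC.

SKBJQVYUQV

Repeat the key across the message: MTTPMTTPMT
G(6)+M(12): 18 → S
R(17)+T(19): 36≡10 → K
I(8)+T(19): 27≡1 → B
U(20)+P(15): 35≡9 → J
E(4)+M(12): 16 → Q
C(2)+T(19): 21 → V
F(5)+T(19): 24 → Y
F(5)+P(15): 20 → U
E(4)+M(12): 16 → Q
C(2)+T(19): 21 → V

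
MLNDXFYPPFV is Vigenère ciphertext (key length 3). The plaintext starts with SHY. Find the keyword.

UEP

Subtract each crib letter from the matching ciphertext letter (mod 26):
M(12)−S(18)=-6≡20 → U
L(11)−H(7)=4 → E
N(13)−Y(24)=-11≡15 → P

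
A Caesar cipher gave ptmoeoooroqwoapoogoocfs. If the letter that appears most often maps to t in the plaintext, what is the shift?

21

The most frequent ciphertext letter is o (appears 10 times).
o is position 14; t is position 19.
Shift = -5≡21.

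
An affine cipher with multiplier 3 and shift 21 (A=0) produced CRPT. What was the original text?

The inverse of 3 mod 26 is 9, since 3·9=27≡1. Apply D(y)=9·(y−21) mod 26:
C(2): 9·(2−21)=-171≡11 → L
R(17): 9·(17−21)=-36≡16 → Q
P(15): 9·(15−21)=-54≡24 → Y
T(19): 9·(19−21)=-18≡8 → I

LQYI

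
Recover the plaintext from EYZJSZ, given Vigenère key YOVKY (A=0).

Repeat the key across the ciphertext: YOVKYY
E(4)−Y(24): -20≡6 → G
Y(24)−O(14): 10 → K
Z(25)−V(21): 4 → E
J(9)−K(10): -1≡25 → Z
S(18)−Y(24): -6≡20 → U
Z(25)−Y(24): 1 → B

GKEZUB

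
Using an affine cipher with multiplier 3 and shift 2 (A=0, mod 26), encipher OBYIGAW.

O(14): 3·14+2=44≡18 → S
B(1): 3·1+2=5 → F
Y(24): 3·24+2=74≡22 → W
I(8): 3·8+2=26≡0 → A
G(6): 3·6+2=20 → U
A(0): 3·0+2=2 → C
W(22): 3·22+2=68≡16 → Q

SFWAUCQ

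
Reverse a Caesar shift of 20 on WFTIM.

CLZOS

W(22): 22−20=2 → C
F(5): 5−20=-15≡11 → L
T(19): 19−20=-1≡25 → Z
I(8): 8−20=-12≡14 → O
M(12): 12−20=-8≡18 → S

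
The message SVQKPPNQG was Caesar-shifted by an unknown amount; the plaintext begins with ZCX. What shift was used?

19

From the crib: S(18)−Z(25)=-7≡19, so the shift is 19.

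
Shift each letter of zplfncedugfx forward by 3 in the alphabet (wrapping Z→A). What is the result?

z(25): 25+3=28≡2 → c
p(15): 15+3=18 → s
l(11): 11+3=14 → o
f(5): 5+3=8 → i
n(13): 13+3=16 → q
c(2): 2+3=5 → f
e(4): 4+3=7 → h
d(3): 3+3=6 → g
u(20): 20+3=23 → x
g(6): 6+3=9 → j
f(5): 5+3=8 → i
x(23): 23+3=26≡0 → a

csoiqfhgxjia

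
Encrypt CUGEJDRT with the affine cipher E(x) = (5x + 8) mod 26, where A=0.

C(2): 5·2+8=18 → S
U(20): 5·20+8=108≡4 → E
G(6): 5·6+8=38≡12 → M
E(4): 5·4+8=28≡2 → C
J(9): 5·9+8=53≡1 → B
D(3): 5·3+8=23 → X
R(17): 5·17+8=93≡15 → P
T(19): 5·19+8=103≡25 → Z

SEMCBXPZ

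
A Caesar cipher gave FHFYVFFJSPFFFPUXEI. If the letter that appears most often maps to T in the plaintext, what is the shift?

The most frequent ciphertext letter is F (appears 7 times).
F is position 5; T is position 19.
Shift = -14≡12.

12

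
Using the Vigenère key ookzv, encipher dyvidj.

rmfhyx

Repeat the key across the message: ookzvo
d(3)+o(14): 17 → r
y(24)+o(14): 38≡12 → m
v(21)+k(10): 31≡5 → f
i(8)+z(25): 33≡7 → h
d(3)+v(21): 24 → y
j(9)+o(14): 23 → x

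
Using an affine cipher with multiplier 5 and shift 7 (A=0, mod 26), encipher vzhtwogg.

icqynzll

v(21): 5·21+7=112≡8 → i
z(25): 5·25+7=132≡2 → c
h(7): 5·7+7=42≡16 → q
t(19): 5·19+7=102≡24 → y
w(22): 5·22+7=117≡13 → n
o(14): 5·14+7=77≡25 → z
g(6): 5·6+7=37≡11 → l
g(6): 5·6+7=37≡11 → l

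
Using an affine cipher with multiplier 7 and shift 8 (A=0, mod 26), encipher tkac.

t(19): 7·19+8=141≡11 → l
k(10): 7·10+8=78≡0 → a
a(0): 7·0+8=8 → i
c(2): 7·2+8=22 → w

laiw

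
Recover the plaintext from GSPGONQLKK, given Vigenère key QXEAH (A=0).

Repeat the key across the ciphertext: QXEAHQXEAH
G(6)−Q(16): -10≡16 → Q
S(18)−X(23): -5≡21 → V
P(15)−E(4): 11 → L
G(6)−A(0): 6 → G
O(14)−H(7): 7 → H
N(13)−Q(16): -3≡23 → X
Q(16)−X(23): -7≡19 → T
L(11)−E(4): 7 → H
K(10)−A(0): 10 → K
K(10)−H(7): 3 → D

QVLGHXTHKD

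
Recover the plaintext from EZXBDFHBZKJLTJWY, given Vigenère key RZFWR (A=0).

Repeat the key across the ciphertext: RZFWRRZFWRRZFWRR
E(4)−R(17): -13≡13 → N
Z(25)−Z(25): 0 → A
X(23)−F(5): 18 → S
B(1)−W(22): -21≡5 → F
D(3)−R(17): -14≡12 → M
F(5)−R(17): -12≡14 → O
H(7)−Z(25): -18≡8 → I
B(1)−F(5): -4≡22 → W
Z(25)−W(22): 3 → D
K(10)−R(17): -7≡19 → T
J(9)−R(17): -8≡18 → S
L(11)−Z(25): -14≡12 → M
T(19)−F(5): 14 → O
J(9)−W(22): -13≡13 → N
W(22)−R(17): 5 → F
Y(24)−R(17): 7 → H

NASFMOIWDTSMONFH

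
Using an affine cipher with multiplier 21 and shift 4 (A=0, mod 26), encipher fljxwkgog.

f(5): 21·5+4=109≡5 → f
l(11): 21·11+4=235≡1 → b
j(9): 21·9+4=193≡11 → l
x(23): 21·23+4=487≡19 → t
w(22): 21·22+4=466≡24 → y
k(10): 21·10+4=214≡6 → g
g(6): 21·6+4=130≡0 → a
o(14): 21·14+4=298≡12 → m
g(6): 21·6+4=130≡0 → a

fbltygama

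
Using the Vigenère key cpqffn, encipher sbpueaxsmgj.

Repeat the key across the message: cpqffncpqff
s(18)+c(2): 20 → u
b(1)+p(15): 16 → q
p(15)+q(16): 31≡5 → f
u(20)+f(5): 25 → z
e(4)+f(5): 9 → j
a(0)+n(13): 13 → n
x(23)+c(2): 25 → z
s(18)+p(15): 33≡7 → h
m(12)+q(16): 28≡2 → c
g(6)+f(5): 11 → l
j(9)+f(5): 14 → o

uqfzjnzhclo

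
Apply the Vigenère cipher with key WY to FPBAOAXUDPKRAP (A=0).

Repeat the key across the message: WYWYWYWYWYWYWY
F(5)+W(22): 27≡1 → B
P(15)+Y(24): 39≡13 → N
B(1)+W(22): 23 → X
A(0)+Y(24): 24 → Y
O(14)+W(22): 36≡10 → K
A(0)+Y(24): 24 → Y
X(23)+W(22): 45≡19 → T
U(20)+Y(24): 44≡18 → S
D(3)+W(22): 25 → Z
P(15)+Y(24): 39≡13 → N
K(10)+W(22): 32≡6 → G
R(17)+Y(24): 41≡15 → P
A(0)+W(22): 22 → W
P(15)+Y(24): 39≡13 → N

BNXYKYTSZNGPWN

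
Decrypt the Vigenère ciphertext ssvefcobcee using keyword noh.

feorrvbnvrq

Repeat the key across the ciphertext: nohnohnohno
s(18)−n(13): 5 → f
s(18)−o(14): 4 → e
v(21)−h(7): 14 → o
e(4)−n(13): -9≡17 → r
f(5)−o(14): -9≡17 → r
c(2)−h(7): -5≡21 → v
o(14)−n(13): 1 → b
b(1)−o(14): -13≡13 → n
c(2)−h(7): -5≡21 → v
e(4)−n(13): -9≡17 → r
e(4)−o(14): -10≡16 → q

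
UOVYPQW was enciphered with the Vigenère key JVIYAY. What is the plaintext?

LTNAPSN

Repeat the key across the ciphertext: JVIYAYJ
U(20)−J(9): 11 → L
O(14)−V(21): -7≡19 → T
V(21)−I(8): 13 → N
Y(24)−Y(24): 0 → A
P(15)−A(0): 15 → P
Q(16)−Y(24): -8≡18 → S
W(22)−J(9): 13 → N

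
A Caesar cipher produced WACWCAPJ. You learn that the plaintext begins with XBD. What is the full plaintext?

XBDXDBQK

From the crib: W(22)−X(23)=-1≡25, so the shift is 25.
Subtract 25 from each ciphertext letter:
W(22): 22−25=-3≡23 → X
A(0): 0−25=-25≡1 → B
C(2): 2−25=-23≡3 → D
W(22): 22−25=-3≡23 → X
C(2): 2−25=-23≡3 → D
A(0): 0−25=-25≡1 → B
P(15): 15−25=-10≡16 → Q
J(9): 9−25=-16≡10 → K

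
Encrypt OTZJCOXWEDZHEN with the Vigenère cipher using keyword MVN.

Repeat the key across the message: MVNMVNMVNMVNMV
O(14)+M(12): 26≡0 → A
T(19)+V(21): 40≡14 → O
Z(25)+N(13): 38≡12 → M
J(9)+M(12): 21 → V
C(2)+V(21): 23 → X
O(14)+N(13): 27≡1 → B
X(23)+M(12): 35≡9 → J
W(22)+V(21): 43≡17 → R
E(4)+N(13): 17 → R
D(3)+M(12): 15 → P
Z(25)+V(21): 46≡20 → U
H(7)+N(13): 20 → U
E(4)+M(12): 16 → Q
N(13)+V(21): 34≡8 → I

AOMVXBJRRPUUQI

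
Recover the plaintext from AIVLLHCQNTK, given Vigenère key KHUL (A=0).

QBBABAIFDMQ

Repeat the key across the ciphertext: KHULKHULKHU
A(0)−K(10): -10≡16 → Q
I(8)−H(7): 1 → B
V(21)−U(20): 1 → B
L(11)−L(11): 0 → A
L(11)−K(10): 1 → B
H(7)−H(7): 0 → A
C(2)−U(20): -18≡8 → I
Q(16)−L(11): 5 → F
N(13)−K(10): 3 → D
T(19)−H(7): 12 → M
K(10)−U(20): -10≡16 → Q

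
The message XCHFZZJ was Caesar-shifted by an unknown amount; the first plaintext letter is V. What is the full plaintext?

From the crib: X(23)−V(21)=2, so the shift is 2.
Subtract 2 from each ciphertext letter:
X(23): 23−2=21 → V
C(2): 2−2=0 → A
H(7): 7−2=5 → F
F(5): 5−2=3 → D
Z(25): 25−2=23 → X
Z(25): 25−2=23 → X
J(9): 9−2=7 → H

VAFDXXH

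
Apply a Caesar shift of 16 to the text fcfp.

f(5): 5+16=21 → v
c(2): 2+16=18 → s
f(5): 5+16=21 → v
p(15): 15+16=31≡5 → f

vsvf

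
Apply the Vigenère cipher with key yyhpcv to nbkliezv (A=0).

lzrakzxt

Repeat the key across the message: yyhpcvyy
n(13)+y(24): 37≡11 → l
b(1)+y(24): 25 → z
k(10)+h(7): 17 → r
l(11)+p(15): 26≡0 → a
i(8)+c(2): 10 → k
e(4)+v(21): 25 → z
z(25)+y(24): 49≡23 → x
v(21)+y(24): 45≡19 → t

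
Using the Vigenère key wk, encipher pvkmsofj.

lfgwoybt

Repeat the key across the message: wkwkwkwk
p(15)+w(22): 37≡11 → l
v(21)+k(10): 31≡5 → f
k(10)+w(22): 32≡6 → g
m(12)+k(10): 22 → w
s(18)+w(22): 40≡14 → o
o(14)+k(10): 24 → y
f(5)+w(22): 27≡1 → b
j(9)+k(10): 19 → t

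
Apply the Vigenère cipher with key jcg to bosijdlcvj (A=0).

kqyrljuebs

Repeat the key across the message: jcgjcgjcgj
b(1)+j(9): 10 → k
o(14)+c(2): 16 → q
s(18)+g(6): 24 → y
i(8)+j(9): 17 → r
j(9)+c(2): 11 → l
d(3)+g(6): 9 → j
l(11)+j(9): 20 → u
c(2)+c(2): 4 → e
v(21)+g(6): 27≡1 → b
j(9)+j(9): 18 → s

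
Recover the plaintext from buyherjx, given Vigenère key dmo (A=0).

Repeat the key across the ciphertext: dmodmodm
b(1)−d(3): -2≡24 → y
u(20)−m(12): 8 → i
y(24)−o(14): 10 → k
h(7)−d(3): 4 → e
e(4)−m(12): -8≡18 → s
r(17)−o(14): 3 → d
j(9)−d(3): 6 → g
x(23)−m(12): 11 → l

yikesdgl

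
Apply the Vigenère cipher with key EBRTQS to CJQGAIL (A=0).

Repeat the key across the message: EBRTQSE
C(2)+E(4): 6 → G
J(9)+B(1): 10 → K
Q(16)+R(17): 33≡7 → H
G(6)+T(19): 25 → Z
A(0)+Q(16): 16 → Q
I(8)+S(18): 26≡0 → A
L(11)+E(4): 15 → P

GKHZQAP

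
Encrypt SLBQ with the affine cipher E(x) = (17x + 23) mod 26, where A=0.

S(18): 17·18+23=329≡17 → R
L(11): 17·11+23=210≡2 → C
B(1): 17·1+23=40≡14 → O
Q(16): 17·16+23=295≡9 → J

RCOJ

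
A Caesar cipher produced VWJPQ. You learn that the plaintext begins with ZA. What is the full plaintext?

ZANTU

From the crib: V(21)−Z(25)=-4≡22, so the shift is 22.
Subtract 22 from each ciphertext letter:
V(21): 21−22=-1≡25 → Z
W(22): 22−22=0 → A
J(9): 9−22=-13≡13 → N
P(15): 15−22=-7≡19 → T
Q(16): 16−22=-6≡20 → U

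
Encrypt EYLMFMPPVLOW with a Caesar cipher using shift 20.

E(4): 4+20=24 → Y
Y(24): 24+20=44≡18 → S
L(11): 11+20=31≡5 → F
M(12): 12+20=32≡6 → G
F(5): 5+20=25 → Z
M(12): 12+20=32≡6 → G
P(15): 15+20=35≡9 → J
P(15): 15+20=35≡9 → J
V(21): 21+20=41≡15 → P
L(11): 11+20=31≡5 → F
O(14): 14+20=34≡8 → I
W(22): 22+20=42≡16 → Q

YSFGZGJJPFIQ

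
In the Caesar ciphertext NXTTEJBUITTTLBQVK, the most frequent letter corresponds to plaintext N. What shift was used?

The most frequent ciphertext letter is T (appears 5 times).
T is position 19; N is position 13.
Shift = 6.

6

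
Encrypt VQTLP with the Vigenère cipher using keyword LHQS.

GXJDA

Repeat the key across the message: LHQSL
V(21)+L(11): 32≡6 → G
Q(16)+H(7): 23 → X
T(19)+Q(16): 35≡9 → J
L(11)+S(18): 29≡3 → D
P(15)+L(11): 26≡0 → A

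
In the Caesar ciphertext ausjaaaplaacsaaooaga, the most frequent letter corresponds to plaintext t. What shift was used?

7

The most frequent ciphertext letter is a (appears 10 times).
a is position 0; t is position 19.
Shift = -19≡7.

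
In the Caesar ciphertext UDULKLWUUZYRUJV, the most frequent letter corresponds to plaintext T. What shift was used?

The most frequent ciphertext letter is U (appears 5 times).
U is position 20; T is position 19.
Shift = 1.

1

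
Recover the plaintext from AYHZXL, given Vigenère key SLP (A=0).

Repeat the key across the ciphertext: SLPSLP
A(0)−S(18): -18≡8 → I
Y(24)−L(11): 13 → N
H(7)−P(15): -8≡18 → S
Z(25)−S(18): 7 → H
X(23)−L(11): 12 → M
L(11)−P(15): -4≡22 → W

INSHMW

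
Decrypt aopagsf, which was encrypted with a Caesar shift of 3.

xlmxdpc

a(0): 0−3=-3≡23 → x
o(14): 14−3=11 → l
p(15): 15−3=12 → m
a(0): 0−3=-3≡23 → x
g(6): 6−3=3 → d
s(18): 18−3=15 → p
f(5): 5−3=2 → c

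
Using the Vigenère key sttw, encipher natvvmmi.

Repeat the key across the message: sttwsttw
n(13)+s(18): 31≡5 → f
a(0)+t(19): 19 → t
t(19)+t(19): 38≡12 → m
v(21)+w(22): 43≡17 → r
v(21)+s(18): 39≡13 → n
m(12)+t(19): 31≡5 → f
m(12)+t(19): 31≡5 → f
i(8)+w(22): 30≡4 → e

ftmrnffe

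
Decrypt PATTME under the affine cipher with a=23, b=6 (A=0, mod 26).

XCNNYS

The inverse of 23 mod 26 is 17, since 23·17=391≡1. Apply D(y)=17·(y−6) mod 26:
P(15): 17·(15−6)=153≡23 → X
A(0): 17·(0−6)=-102≡2 → C
T(19): 17·(19−6)=221≡13 → N
T(19): 17·(19−6)=221≡13 → N
M(12): 17·(12−6)=102≡24 → Y
E(4): 17·(4−6)=-34≡18 → S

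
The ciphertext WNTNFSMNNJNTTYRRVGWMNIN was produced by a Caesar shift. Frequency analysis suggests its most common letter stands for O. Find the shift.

The most frequent ciphertext letter is N (appears 7 times).
N is position 13; O is position 14.
Shift = -1≡25.

25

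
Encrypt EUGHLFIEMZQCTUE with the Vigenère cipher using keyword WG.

AACNHLEKIFMIPAA

Repeat the key across the message: WGWGWGWGWGWGWGW
E(4)+W(22): 26≡0 → A
U(20)+G(6): 26≡0 → A
G(6)+W(22): 28≡2 → C
H(7)+G(6): 13 → N
L(11)+W(22): 33≡7 → H
F(5)+G(6): 11 → L
I(8)+W(22): 30≡4 → E
E(4)+G(6): 10 → K
M(12)+W(22): 34≡8 → I
Z(25)+G(6): 31≡5 → F
Q(16)+W(22): 38≡12 → M
C(2)+G(6): 8 → I
T(19)+W(22): 41≡15 → P
U(20)+G(6): 26≡0 → A
E(4)+W(22): 26≡0 → A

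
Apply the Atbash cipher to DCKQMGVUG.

WXPJNTEFT

D(3) → W(22)
C(2) → X(23)
K(10) → P(15)
Q(16) → J(9)
M(12) → N(13)
G(6) → T(19)
V(21) → E(4)
U(20) → F(5)
G(6) → T(19)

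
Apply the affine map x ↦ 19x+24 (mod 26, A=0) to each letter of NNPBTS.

LLXRVC

N(13): 19·13+24=271≡11 → L
N(13): 19·13+24=271≡11 → L
P(15): 19·15+24=309≡23 → X
B(1): 19·1+24=43≡17 → R
T(19): 19·19+24=385≡21 → V
S(18): 19·18+24=366≡2 → C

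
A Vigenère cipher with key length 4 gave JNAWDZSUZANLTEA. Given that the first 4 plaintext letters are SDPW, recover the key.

Subtract each crib letter from the matching ciphertext letter (mod 26):
J(9)−S(18)=-9≡17 → R
N(13)−D(3)=10 → K
A(0)−P(15)=-15≡11 → L
W(22)−W(22)=0 → A

RKLA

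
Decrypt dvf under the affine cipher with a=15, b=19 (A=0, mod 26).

sog

The inverse of 15 mod 26 is 7, since 15·7=105≡1. Apply D(y)=7·(y−19) mod 26:
d(3): 7·(3−19)=-112≡18 → s
v(21): 7·(21−19)=14 → o
f(5): 7·(5−19)=-98≡6 → g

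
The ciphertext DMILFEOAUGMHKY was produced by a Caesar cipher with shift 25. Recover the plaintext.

D(3): 3−25=-22≡4 → E
M(12): 12−25=-13≡13 → N
I(8): 8−25=-17≡9 → J
L(11): 11−25=-14≡12 → M
F(5): 5−25=-20≡6 → G
E(4): 4−25=-21≡5 → F
O(14): 14−25=-11≡15 → P
A(0): 0−25=-25≡1 → B
U(20): 20−25=-5≡21 → V
G(6): 6−25=-19≡7 → H
M(12): 12−25=-13≡13 → N
H(7): 7−25=-18≡8 → I
K(10): 10−25=-15≡11 → L
Y(24): 24−25=-1≡25 → Z

ENJMGFPBVHNILZ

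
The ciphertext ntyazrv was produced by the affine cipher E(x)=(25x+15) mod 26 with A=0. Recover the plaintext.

The inverse of 25 mod 26 is 25, since 25·25=625≡1. Apply D(y)=25·(y−15) mod 26:
n(13): 25·(13−15)=-50≡2 → c
t(19): 25·(19−15)=100≡22 → w
y(24): 25·(24−15)=225≡17 → r
a(0): 25·(0−15)=-375≡15 → p
z(25): 25·(25−15)=250≡16 → q
r(17): 25·(17−15)=50≡24 → y
v(21): 25·(21−15)=150≡20 → u

cwrpqyu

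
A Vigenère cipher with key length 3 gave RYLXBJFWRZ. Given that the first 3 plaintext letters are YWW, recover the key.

TCP

Subtract each crib letter from the matching ciphertext letter (mod 26):
R(17)−Y(24)=-7≡19 → T
Y(24)−W(22)=2 → C
L(11)−W(22)=-11≡15 → P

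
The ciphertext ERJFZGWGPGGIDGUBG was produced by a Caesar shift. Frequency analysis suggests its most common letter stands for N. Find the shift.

The most frequent ciphertext letter is G (appears 6 times).
G is position 6; N is position 13.
Shift = -7≡19.

19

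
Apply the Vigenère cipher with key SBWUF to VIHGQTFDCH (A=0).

NJDAVLGZWM

Repeat the key across the message: SBWUFSBWUF
V(21)+S(18): 39≡13 → N
I(8)+B(1): 9 → J
H(7)+W(22): 29≡3 → D
G(6)+U(20): 26≡0 → A
Q(16)+F(5): 21 → V
T(19)+S(18): 37≡11 → L
F(5)+B(1): 6 → G
D(3)+W(22): 25 → Z
C(2)+U(20): 22 → W
H(7)+F(5): 12 → M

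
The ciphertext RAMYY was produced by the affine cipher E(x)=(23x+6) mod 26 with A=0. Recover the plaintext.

The inverse of 23 mod 26 is 17, since 23·17=391≡1. Apply D(y)=17·(y−6) mod 26:
R(17): 17·(17−6)=187≡5 → F
A(0): 17·(0−6)=-102≡2 → C
M(12): 17·(12−6)=102≡24 → Y
Y(24): 17·(24−6)=306≡20 → U
Y(24): 17·(24−6)=306≡20 → U

FCYUU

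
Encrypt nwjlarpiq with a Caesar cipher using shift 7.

udqshywpx

n(13): 13+7=20 → u
w(22): 22+7=29≡3 → d
j(9): 9+7=16 → q
l(11): 11+7=18 → s
a(0): 0+7=7 → h
r(17): 17+7=24 → y
p(15): 15+7=22 → w
i(8): 8+7=15 → p
q(16): 16+7=23 → x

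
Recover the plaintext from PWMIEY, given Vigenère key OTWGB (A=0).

Repeat the key across the ciphertext: OTWGBO
P(15)−O(14): 1 → B
W(22)−T(19): 3 → D
M(12)−W(22): -10≡16 → Q
I(8)−G(6): 2 → C
E(4)−B(1): 3 → D
Y(24)−O(14): 10 → K

BDQCDK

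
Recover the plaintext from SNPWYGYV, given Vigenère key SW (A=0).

Repeat the key across the ciphertext: SWSWSWSW
S(18)−S(18): 0 → A
N(13)−W(22): -9≡17 → R
P(15)−S(18): -3≡23 → X
W(22)−W(22): 0 → A
Y(24)−S(18): 6 → G
G(6)−W(22): -16≡10 → K
Y(24)−S(18): 6 → G
V(21)−W(22): -1≡25 → Z

ARXAGKGZ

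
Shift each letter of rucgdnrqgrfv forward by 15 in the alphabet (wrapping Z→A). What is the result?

r(17): 17+15=32≡6 → g
u(20): 20+15=35≡9 → j
c(2): 2+15=17 → r
g(6): 6+15=21 → v
d(3): 3+15=18 → s
n(13): 13+15=28≡2 → c
r(17): 17+15=32≡6 → g
q(16): 16+15=31≡5 → f
g(6): 6+15=21 → v
r(17): 17+15=32≡6 → g
f(5): 5+15=20 → u
v(21): 21+15=36≡10 → k

gjrvscgfvguk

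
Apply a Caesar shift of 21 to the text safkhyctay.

nvafctxovt

s(18): 18+21=39≡13 → n
a(0): 0+21=21 → v
f(5): 5+21=26≡0 → a
k(10): 10+21=31≡5 → f
h(7): 7+21=28≡2 → c
y(24): 24+21=45≡19 → t
c(2): 2+21=23 → x
t(19): 19+21=40≡14 → o
a(0): 0+21=21 → v
y(24): 24+21=45≡19 → t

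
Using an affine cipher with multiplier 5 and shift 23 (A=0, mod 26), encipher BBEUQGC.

B(1): 5·1+23=28≡2 → C
B(1): 5·1+23=28≡2 → C
E(4): 5·4+23=43≡17 → R
U(20): 5·20+23=123≡19 → T
Q(16): 5·16+23=103≡25 → Z
G(6): 5·6+23=53≡1 → B
C(2): 5·2+23=33≡7 → H

CCRTZBH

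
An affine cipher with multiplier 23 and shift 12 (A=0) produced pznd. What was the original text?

znrd

The inverse of 23 mod 26 is 17, since 23·17=391≡1. Apply D(y)=17·(y−12) mod 26:
p(15): 17·(15−12)=51≡25 → z
z(25): 17·(25−12)=221≡13 → n
n(13): 17·(13−12)=17 → r
d(3): 17·(3−12)=-153≡3 → d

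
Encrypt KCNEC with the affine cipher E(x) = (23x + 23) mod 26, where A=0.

K(10): 23·10+23=253≡19 → T
C(2): 23·2+23=69≡17 → R
N(13): 23·13+23=322≡10 → K
E(4): 23·4+23=115≡11 → L
C(2): 23·2+23=69≡17 → R

TRKLR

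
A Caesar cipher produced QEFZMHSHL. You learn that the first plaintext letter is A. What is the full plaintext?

AOPJWRCRV

From the crib: Q(16)−A(0)=16, so the shift is 16.
Subtract 16 from each ciphertext letter:
Q(16): 16−16=0 → A
E(4): 4−16=-12≡14 → O
F(5): 5−16=-11≡15 → P
Z(25): 25−16=9 → J
M(12): 12−16=-4≡22 → W
H(7): 7−16=-9≡17 → R
S(18): 18−16=2 → C
H(7): 7−16=-9≡17 → R
L(11): 11−16=-5≡21 → V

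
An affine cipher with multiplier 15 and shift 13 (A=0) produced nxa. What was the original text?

asn

The inverse of 15 mod 26 is 7, since 15·7=105≡1. Apply D(y)=7·(y−13) mod 26:
n(13): 7·(13−13)=0 → a
x(23): 7·(23−13)=70≡18 → s
a(0): 7·(0−13)=-91≡13 → n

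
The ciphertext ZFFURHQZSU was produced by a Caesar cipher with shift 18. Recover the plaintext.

HNNCZPYHAC

Z(25): 25−18=7 → H
F(5): 5−18=-13≡13 → N
F(5): 5−18=-13≡13 → N
U(20): 20−18=2 → C
R(17): 17−18=-1≡25 → Z
H(7): 7−18=-11≡15 → P
Q(16): 16−18=-2≡24 → Y
Z(25): 25−18=7 → H
S(18): 18−18=0 → A
U(20): 20−18=2 → C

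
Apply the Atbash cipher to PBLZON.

KYOALM

P(15) → K(10)
B(1) → Y(24)
L(11) → O(14)
Z(25) → A(0)
O(14) → L(11)
N(13) → M(12)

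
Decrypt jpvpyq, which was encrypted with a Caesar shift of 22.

j(9): 9−22=-13≡13 → n
p(15): 15−22=-7≡19 → t
v(21): 21−22=-1≡25 → z
p(15): 15−22=-7≡19 → t
y(24): 24−22=2 → c
q(16): 16−22=-6≡20 → u

ntztcu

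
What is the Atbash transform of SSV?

S(18) → H(7)
S(18) → H(7)
V(21) → E(4)

HHE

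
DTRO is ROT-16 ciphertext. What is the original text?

D(3): 3−16=-13≡13 → N
T(19): 19−16=3 → D
R(17): 17−16=1 → B
O(14): 14−16=-2≡24 → Y

NDBY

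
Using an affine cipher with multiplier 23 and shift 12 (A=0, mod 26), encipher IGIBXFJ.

OUOJVXL

I(8): 23·8+12=196≡14 → O
G(6): 23·6+12=150≡20 → U
I(8): 23·8+12=196≡14 → O
B(1): 23·1+12=35≡9 → J
X(23): 23·23+12=541≡21 → V
F(5): 23·5+12=127≡23 → X
J(9): 23·9+12=219≡11 → L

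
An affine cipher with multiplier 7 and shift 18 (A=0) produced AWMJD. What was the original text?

QIOVJ

The inverse of 7 mod 26 is 15, since 7·15=105≡1. Apply D(y)=15·(y−18) mod 26:
A(0): 15·(0−18)=-270≡16 → Q
W(22): 15·(22−18)=60≡8 → I
M(12): 15·(12−18)=-90≡14 → O
J(9): 15·(9−18)=-135≡21 → V
D(3): 15·(3−18)=-225≡9 → J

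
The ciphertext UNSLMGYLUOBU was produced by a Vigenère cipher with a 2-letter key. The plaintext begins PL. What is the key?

Subtract each crib letter from the matching ciphertext letter (mod 26):
U(20)−P(15)=5 → F
N(13)−L(11)=2 → C

FC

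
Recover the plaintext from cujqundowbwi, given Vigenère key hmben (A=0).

Repeat the key across the ciphertext: hmbenhmbenhm
c(2)−h(7): -5≡21 → v
u(20)−m(12): 8 → i
j(9)−b(1): 8 → i
q(16)−e(4): 12 → m
u(20)−n(13): 7 → h
n(13)−h(7): 6 → g
d(3)−m(12): -9≡17 → r
o(14)−b(1): 13 → n
w(22)−e(4): 18 → s
b(1)−n(13): -12≡14 → o
w(22)−h(7): 15 → p
i(8)−m(12): -4≡22 → w

viimhgrnsopw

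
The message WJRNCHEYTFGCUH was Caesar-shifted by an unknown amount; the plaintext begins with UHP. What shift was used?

From the crib: W(22)−U(20)=2, so the shift is 2.

2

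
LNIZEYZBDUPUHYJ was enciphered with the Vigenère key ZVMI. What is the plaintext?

Repeat the key across the ciphertext: ZVMIZVMIZVMIZVM
L(11)−Z(25): -14≡12 → M
N(13)−V(21): -8≡18 → S
I(8)−M(12): -4≡22 → W
Z(25)−I(8): 17 → R
E(4)−Z(25): -21≡5 → F
Y(24)−V(21): 3 → D
Z(25)−M(12): 13 → N
B(1)−I(8): -7≡19 → T
D(3)−Z(25): -22≡4 → E
U(20)−V(21): -1≡25 → Z
P(15)−M(12): 3 → D
U(20)−I(8): 12 → M
H(7)−Z(25): -18≡8 → I
Y(24)−V(21): 3 → D
J(9)−M(12): -3≡23 → X

MSWRFDNTEZDMIDX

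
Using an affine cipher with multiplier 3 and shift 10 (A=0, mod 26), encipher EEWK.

E(4): 3·4+10=22 → W
E(4): 3·4+10=22 → W
W(22): 3·22+10=76≡24 → Y
K(10): 3·10+10=40≡14 → O

WWYO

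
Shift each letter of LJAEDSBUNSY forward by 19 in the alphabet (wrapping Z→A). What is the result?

L(11): 11+19=30≡4 → E
J(9): 9+19=28≡2 → C
A(0): 0+19=19 → T
E(4): 4+19=23 → X
D(3): 3+19=22 → W
S(18): 18+19=37≡11 → L
B(1): 1+19=20 → U
U(20): 20+19=39≡13 → N
N(13): 13+19=32≡6 → G
S(18): 18+19=37≡11 → L
Y(24): 24+19=43≡17 → R

ECTXWLUNGLR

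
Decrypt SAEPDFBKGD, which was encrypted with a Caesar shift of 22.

S(18): 18−22=-4≡22 → W
A(0): 0−22=-22≡4 → E
E(4): 4−22=-18≡8 → I
P(15): 15−22=-7≡19 → T
D(3): 3−22=-19≡7 → H
F(5): 5−22=-17≡9 → J
B(1): 1−22=-21≡5 → F
K(10): 10−22=-12≡14 → O
G(6): 6−22=-16≡10 → K
D(3): 3−22=-19≡7 → H

WEITHJFOKH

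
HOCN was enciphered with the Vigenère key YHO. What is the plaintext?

Repeat the key across the ciphertext: YHOY
H(7)−Y(24): -17≡9 → J
O(14)−H(7): 7 → H
C(2)−O(14): -12≡14 → O
N(13)−Y(24): -11≡15 → P

JHOP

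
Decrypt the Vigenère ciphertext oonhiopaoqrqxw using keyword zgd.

Repeat the key across the ciphertext: zgdzgdzgdzgdzg
o(14)−z(25): -11≡15 → p
o(14)−g(6): 8 → i
n(13)−d(3): 10 → k
h(7)−z(25): -18≡8 → i
i(8)−g(6): 2 → c
o(14)−d(3): 11 → l
p(15)−z(25): -10≡16 → q
a(0)−g(6): -6≡20 → u
o(14)−d(3): 11 → l
q(16)−z(25): -9≡17 → r
r(17)−g(6): 11 → l
q(16)−d(3): 13 → n
x(23)−z(25): -2≡24 → y
w(22)−g(6): 16 → q

pikiclqulrlnyq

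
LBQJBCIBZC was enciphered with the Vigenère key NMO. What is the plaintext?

Repeat the key across the ciphertext: NMONMONMON
L(11)−N(13): -2≡24 → Y
B(1)−M(12): -11≡15 → P
Q(16)−O(14): 2 → C
J(9)−N(13): -4≡22 → W
B(1)−M(12): -11≡15 → P
C(2)−O(14): -12≡14 → O
I(8)−N(13): -5≡21 → V
B(1)−M(12): -11≡15 → P
Z(25)−O(14): 11 → L
C(2)−N(13): -11≡15 → P

YPCWPOVPLP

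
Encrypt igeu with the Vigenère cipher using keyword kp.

svoj

Repeat the key across the message: kpkp
i(8)+k(10): 18 → s
g(6)+p(15): 21 → v
e(4)+k(10): 14 → o
u(20)+p(15): 35≡9 → j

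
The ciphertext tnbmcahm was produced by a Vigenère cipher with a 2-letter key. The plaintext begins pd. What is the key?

ek

Subtract each crib letter from the matching ciphertext letter (mod 26):
t(19)−p(15)=4 → e
n(13)−d(3)=10 → k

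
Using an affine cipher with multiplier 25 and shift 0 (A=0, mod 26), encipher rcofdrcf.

jymvxjyv

r(17): 25·17+0=425≡9 → j
c(2): 25·2+0=50≡24 → y
o(14): 25·14+0=350≡12 → m
f(5): 25·5+0=125≡21 → v
d(3): 25·3+0=75≡23 → x
r(17): 25·17+0=425≡9 → j
c(2): 25·2+0=50≡24 → y
f(5): 25·5+0=125≡21 → v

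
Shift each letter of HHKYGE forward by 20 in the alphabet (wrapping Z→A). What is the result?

H(7): 7+20=27≡1 → B
H(7): 7+20=27≡1 → B
K(10): 10+20=30≡4 → E
Y(24): 24+20=44≡18 → S
G(6): 6+20=26≡0 → A
E(4): 4+20=24 → Y

BBESAY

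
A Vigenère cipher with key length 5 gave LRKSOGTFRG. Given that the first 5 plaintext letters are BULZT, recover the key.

Subtract each crib letter from the matching ciphertext letter (mod 26):
L(11)−B(1)=10 → K
R(17)−U(20)=-3≡23 → X
K(10)−L(11)=-1≡25 → Z
S(18)−Z(25)=-7≡19 → T
O(14)−T(19)=-5≡21 → V

KXZTV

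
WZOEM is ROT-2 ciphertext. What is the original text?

W(22): 22−2=20 → U
Z(25): 25−2=23 → X
O(14): 14−2=12 → M
E(4): 4−2=2 → C
M(12): 12−2=10 → K

UXMCK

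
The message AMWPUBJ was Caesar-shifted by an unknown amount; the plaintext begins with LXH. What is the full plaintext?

From the crib: A(0)−L(11)=-11≡15, so the shift is 15.
Subtract 15 from each ciphertext letter:
A(0): 0−15=-15≡11 → L
M(12): 12−15=-3≡23 → X
W(22): 22−15=7 → H
P(15): 15−15=0 → A
U(20): 20−15=5 → F
B(1): 1−15=-14≡12 → M
J(9): 9−15=-6≡20 → U

LXHAFMU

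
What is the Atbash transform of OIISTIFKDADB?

LRRHGRUPWZWY

O(14) → L(11)
I(8) → R(17)
I(8) → R(17)
S(18) → H(7)
T(19) → G(6)
I(8) → R(17)
F(5) → U(20)
K(10) → P(15)
D(3) → W(22)
A(0) → Z(25)
D(3) → W(22)
B(1) → Y(24)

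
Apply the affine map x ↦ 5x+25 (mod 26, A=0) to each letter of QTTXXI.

Q(16): 5·16+25=105≡1 → B
T(19): 5·19+25=120≡16 → Q
T(19): 5·19+25=120≡16 → Q
X(23): 5·23+25=140≡10 → K
X(23): 5·23+25=140≡10 → K
I(8): 5·8+25=65≡13 → N

BQQKKN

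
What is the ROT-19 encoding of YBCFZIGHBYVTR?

Y(24): 24+19=43≡17 → R
B(1): 1+19=20 → U
C(2): 2+19=21 → V
F(5): 5+19=24 → Y
Z(25): 25+19=44≡18 → S
I(8): 8+19=27≡1 → B
G(6): 6+19=25 → Z
H(7): 7+19=26≡0 → A
B(1): 1+19=20 → U
Y(24): 24+19=43≡17 → R
V(21): 21+19=40≡14 → O
T(19): 19+19=38≡12 → M
R(17): 17+19=36≡10 → K

RUVYSBZAUROMK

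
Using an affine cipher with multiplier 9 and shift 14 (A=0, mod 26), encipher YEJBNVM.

Y(24): 9·24+14=230≡22 → W
E(4): 9·4+14=50≡24 → Y
J(9): 9·9+14=95≡17 → R
B(1): 9·1+14=23 → X
N(13): 9·13+14=131≡1 → B
V(21): 9·21+14=203≡21 → V
M(12): 9·12+14=122≡18 → S

WYRXBVS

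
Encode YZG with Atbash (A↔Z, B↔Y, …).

Y(24) → B(1)
Z(25) → A(0)
G(6) → T(19)

BAT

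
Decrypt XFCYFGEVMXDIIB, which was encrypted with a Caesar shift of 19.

X(23): 23−19=4 → E
F(5): 5−19=-14≡12 → M
C(2): 2−19=-17≡9 → J
Y(24): 24−19=5 → F
F(5): 5−19=-14≡12 → M
G(6): 6−19=-13≡13 → N
E(4): 4−19=-15≡11 → L
V(21): 21−19=2 → C
M(12): 12−19=-7≡19 → T
X(23): 23−19=4 → E
D(3): 3−19=-16≡10 → K
I(8): 8−19=-11≡15 → P
I(8): 8−19=-11≡15 → P
B(1): 1−19=-18≡8 → I

EMJFMNLCTEKPPI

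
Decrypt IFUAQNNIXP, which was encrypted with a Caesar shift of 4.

I(8): 8−4=4 → E
F(5): 5−4=1 → B
U(20): 20−4=16 → Q
A(0): 0−4=-4≡22 → W
Q(16): 16−4=12 → M
N(13): 13−4=9 → J
N(13): 13−4=9 → J
I(8): 8−4=4 → E
X(23): 23−4=19 → T
P(15): 15−4=11 → L

EBQWMJJETL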